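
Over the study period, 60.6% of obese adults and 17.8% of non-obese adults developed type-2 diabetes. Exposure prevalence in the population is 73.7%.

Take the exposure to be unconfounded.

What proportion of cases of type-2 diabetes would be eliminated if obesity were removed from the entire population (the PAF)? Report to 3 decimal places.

PAF ≈ 0.639

p₁ = 0.606, p₀ = 0.178.
Overall risk P(Y=1) = π·p₁ + (1−π)·p₀ = 0.737×0.606 + 0.263×0.178 = 0.49344.
Under exogeneity, PAF = [P(Y=1) − p₀] / P(Y=1).
PAF = (0.49344 − 0.178) / 0.49344 ≈ 0.6393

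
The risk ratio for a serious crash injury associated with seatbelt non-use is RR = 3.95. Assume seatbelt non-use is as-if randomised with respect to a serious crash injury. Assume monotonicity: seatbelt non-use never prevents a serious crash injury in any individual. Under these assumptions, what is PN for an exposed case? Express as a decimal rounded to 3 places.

PN ≈ 0.747

Under exogeneity and monotonicity, PN = (RR − 1) / RR = 1 − 1/RR.
PN = (3.95 − 1) / 3.95 = 2.95 / 3.95 ≈ 0.7468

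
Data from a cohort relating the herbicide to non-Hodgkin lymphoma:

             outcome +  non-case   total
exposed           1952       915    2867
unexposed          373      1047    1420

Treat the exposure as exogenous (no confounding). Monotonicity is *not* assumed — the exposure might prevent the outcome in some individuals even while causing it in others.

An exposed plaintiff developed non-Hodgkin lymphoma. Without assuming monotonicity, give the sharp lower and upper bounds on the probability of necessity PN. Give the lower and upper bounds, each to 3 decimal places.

0.614 ≤ PN ≤ 1.000

p₁ = P(outcome | exposed) = 1952/2867 = 0.68085
p₀ = P(outcome | unexposed) = 373/1420 = 0.26268
Under exogeneity alone the bounds on PN are max{0,(p₁−p₀)/p₁} ≤ PN ≤ min{1,(1−p₀)/p₁}.
  lower = (p₁ − p₀)/p₁ = 0.41818 / 0.68085 ≈ 0.6142
  upper = min{1, (1 − p₀)/p₁} = 0.73732 / 0.68085 ≈ 1.0829 → capped at 1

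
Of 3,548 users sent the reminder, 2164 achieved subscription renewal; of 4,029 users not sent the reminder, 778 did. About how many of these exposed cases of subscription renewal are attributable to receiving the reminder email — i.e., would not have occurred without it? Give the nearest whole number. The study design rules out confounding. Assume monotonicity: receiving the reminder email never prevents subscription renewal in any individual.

p₁ = P(outcome | exposed) = 2164/3548 = 0.60992
p₀ = P(outcome | unexposed) = 778/4029 = 0.1931
PN = (p₁ − p₀)/p₁ = (0.60992 − 0.1931) / 0.60992 ≈ 0.68340.
Attributable cases ≈ PN × (exposed cases) = 0.68340 × 2164 ≈ 1478.88.

about 1479 cases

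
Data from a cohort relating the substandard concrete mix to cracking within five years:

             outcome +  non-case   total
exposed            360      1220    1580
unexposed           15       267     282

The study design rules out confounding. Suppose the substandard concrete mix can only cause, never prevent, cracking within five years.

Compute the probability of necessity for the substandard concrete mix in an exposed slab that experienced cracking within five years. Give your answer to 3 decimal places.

PN ≈ 0.767

p₁ = P(outcome | exposed) = 360/1580 = 0.22785
p₀ = P(outcome | unexposed) = 15/282 = 0.053191
Under exogeneity and monotonicity, PN = (p₁ − p₀) / p₁.
PN = (0.22785 − 0.053191) / 0.22785 = 0.17466 / 0.22785 ≈ 0.7665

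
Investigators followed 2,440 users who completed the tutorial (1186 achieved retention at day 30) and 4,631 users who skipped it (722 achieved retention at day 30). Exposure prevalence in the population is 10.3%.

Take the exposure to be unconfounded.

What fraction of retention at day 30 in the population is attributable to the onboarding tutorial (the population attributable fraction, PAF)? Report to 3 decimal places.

PAF ≈ 0.179

p₁ = P(outcome | exposed) = 1186/2440 = 0.48607
p₀ = P(outcome | unexposed) = 722/4631 = 0.15591
Overall risk P(Y=1) = π·p₁ + (1−π)·p₀ = 0.103×0.48607 + 0.897×0.15591 = 0.18991.
Under exogeneity, PAF = [P(Y=1) − p₀] / P(Y=1).
PAF = (0.18991 − 0.15591) / 0.18991 ≈ 0.1791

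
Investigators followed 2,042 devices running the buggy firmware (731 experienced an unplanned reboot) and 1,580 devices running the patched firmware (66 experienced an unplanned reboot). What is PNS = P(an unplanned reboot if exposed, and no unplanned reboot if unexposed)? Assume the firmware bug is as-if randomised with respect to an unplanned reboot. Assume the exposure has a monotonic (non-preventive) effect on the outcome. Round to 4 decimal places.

p₁ = P(outcome | exposed) = 731/2042 = 0.35798
p₀ = P(outcome | unexposed) = 66/1580 = 0.041772
Under exogeneity and monotonicity, PNS = p₁ − p₀.
PNS = 0.35798 − 0.041772 = 0.31621

PNS ≈ 0.3162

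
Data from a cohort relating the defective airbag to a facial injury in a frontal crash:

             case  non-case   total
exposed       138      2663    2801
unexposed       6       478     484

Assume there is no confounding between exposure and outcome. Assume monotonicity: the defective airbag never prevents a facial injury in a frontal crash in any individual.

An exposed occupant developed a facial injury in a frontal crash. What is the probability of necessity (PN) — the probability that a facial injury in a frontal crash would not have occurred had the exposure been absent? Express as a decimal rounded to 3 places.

PN ≈ 0.748

p₁ = P(outcome | exposed) = 138/2801 = 0.049268
p₀ = P(outcome | unexposed) = 6/484 = 0.012397
Under exogeneity and monotonicity, PN = (p₁ − p₀)/p₁.
PN = (0.049268 − 0.012397) / 0.049268 ≈ 0.7484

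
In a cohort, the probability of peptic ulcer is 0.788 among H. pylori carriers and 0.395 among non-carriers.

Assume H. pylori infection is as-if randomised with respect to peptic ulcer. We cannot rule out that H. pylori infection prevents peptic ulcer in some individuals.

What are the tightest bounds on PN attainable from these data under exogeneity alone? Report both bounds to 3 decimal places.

0.499 ≤ PN ≤ 0.768

Let p₁ = 0.788, p₀ = 0.395.
Under exogeneity alone the bounds on PN are max{0,(p₁−p₀)/p₁} ≤ PN ≤ min{1,(1−p₀)/p₁}.
  lower = (p₁ − p₀)/p₁ = 0.393 / 0.788 ≈ 0.4987
  upper = min{1, (1 − p₀)/p₁} = 0.605 / 0.788 ≈ 0.7678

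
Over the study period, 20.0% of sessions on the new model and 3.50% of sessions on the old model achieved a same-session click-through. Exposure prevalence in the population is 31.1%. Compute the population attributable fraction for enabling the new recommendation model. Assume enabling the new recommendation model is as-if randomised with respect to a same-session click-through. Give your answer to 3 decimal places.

PAF ≈ 0.595

p₁ = 0.2, p₀ = 0.035.
Overall risk P(Y=1) = π·p₁ + (1−π)·p₀ = 0.311×0.2 + 0.689×0.035 = 0.086315.
Under exogeneity, PAF = [P(Y=1) − p₀] / P(Y=1).
PAF = (0.086315 − 0.035) / 0.086315 ≈ 0.5945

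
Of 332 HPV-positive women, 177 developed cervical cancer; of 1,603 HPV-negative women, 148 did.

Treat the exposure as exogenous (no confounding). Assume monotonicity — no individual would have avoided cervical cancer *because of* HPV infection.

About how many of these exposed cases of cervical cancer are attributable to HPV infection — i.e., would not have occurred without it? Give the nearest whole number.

p₁ = P(outcome | exposed) = 177/332 = 0.53313
p₀ = P(outcome | unexposed) = 148/1603 = 0.092327
PN = (p₁ − p₀)/p₁ = (0.53313 − 0.092327) / 0.53313 ≈ 0.82682.
Attributable cases ≈ PN × (exposed cases) = 0.82682 × 177 ≈ 146.35.

about 146 cases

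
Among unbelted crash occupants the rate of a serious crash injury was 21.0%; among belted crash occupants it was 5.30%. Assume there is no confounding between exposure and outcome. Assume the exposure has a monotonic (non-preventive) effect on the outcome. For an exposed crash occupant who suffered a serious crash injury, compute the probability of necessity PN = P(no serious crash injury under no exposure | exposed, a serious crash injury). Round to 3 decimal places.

p₁ = 0.21, p₀ = 0.053.
Under exogeneity and monotonicity, PN = (p₁ − p₀) / p₁.
PN = (0.21 − 0.053) / 0.21 = 0.157 / 0.21 ≈ 0.7476

PN ≈ 0.748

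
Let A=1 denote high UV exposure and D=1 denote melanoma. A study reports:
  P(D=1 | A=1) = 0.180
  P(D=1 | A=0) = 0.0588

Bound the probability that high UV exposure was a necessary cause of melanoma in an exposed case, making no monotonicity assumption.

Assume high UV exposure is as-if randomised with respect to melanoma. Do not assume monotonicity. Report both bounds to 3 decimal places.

0.673 ≤ PN ≤ 1.000

Let p₁ = 0.18, p₀ = 0.0588.
Under exogeneity alone the bounds on PN are max{0,(p₁−p₀)/p₁} ≤ PN ≤ min{1,(1−p₀)/p₁}.
  lower = (p₁ − p₀)/p₁ = 0.1212 / 0.18 ≈ 0.6733
  upper = min{1, (1 − p₀)/p₁} = 0.9412 / 0.18 ≈ 5.2289 → capped at 1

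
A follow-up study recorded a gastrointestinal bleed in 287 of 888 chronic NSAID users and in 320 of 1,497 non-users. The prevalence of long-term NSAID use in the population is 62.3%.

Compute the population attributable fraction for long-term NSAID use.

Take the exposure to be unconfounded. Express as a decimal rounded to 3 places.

PAF ≈ 0.242

p₁ = P(outcome | exposed) = 287/888 = 0.3232
p₀ = P(outcome | unexposed) = 320/1497 = 0.21376
Overall risk P(Y=1) = π·p₁ + (1−π)·p₀ = 0.623×0.3232 + 0.377×0.21376 = 0.28194.
Under exogeneity, PAF = [P(Y=1) − p₀] / P(Y=1).
PAF = (0.28194 − 0.21376) / 0.28194 ≈ 0.2418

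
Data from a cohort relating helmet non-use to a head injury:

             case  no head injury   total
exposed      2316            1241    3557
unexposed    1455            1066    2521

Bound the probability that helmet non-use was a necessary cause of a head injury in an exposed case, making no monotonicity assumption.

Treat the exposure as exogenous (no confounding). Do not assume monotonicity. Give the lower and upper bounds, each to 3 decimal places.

p₁ = P(outcome | exposed) = 2316/3557 = 0.65111
p₀ = P(outcome | unexposed) = 1455/2521 = 0.57715
Under exogeneity alone the bounds on PN are max{0,(p₁−p₀)/p₁} ≤ PN ≤ min{1,(1−p₀)/p₁}.
  lower = (p₁ − p₀)/p₁ = 0.073959 / 0.65111 ≈ 0.1136
  upper = min{1, (1 − p₀)/p₁} = 0.42285 / 0.65111 ≈ 0.6494

0.114 ≤ PN ≤ 0.649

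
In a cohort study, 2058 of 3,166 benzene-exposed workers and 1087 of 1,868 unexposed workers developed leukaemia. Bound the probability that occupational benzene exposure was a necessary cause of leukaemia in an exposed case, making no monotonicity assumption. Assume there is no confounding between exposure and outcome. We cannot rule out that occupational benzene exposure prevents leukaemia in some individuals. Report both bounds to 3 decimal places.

p₁ = P(outcome | exposed) = 2058/3166 = 0.65003
p₀ = P(outcome | unexposed) = 1087/1868 = 0.58191
Under exogeneity alone the bounds on PN are max{0,(p₁−p₀)/p₁} ≤ PN ≤ min{1,(1−p₀)/p₁}.
  lower = (p₁ − p₀)/p₁ = 0.068126 / 0.65003 ≈ 0.1048
  upper = min{1, (1 − p₀)/p₁} = 0.41809 / 0.65003 ≈ 0.6432

0.105 ≤ PN ≤ 0.643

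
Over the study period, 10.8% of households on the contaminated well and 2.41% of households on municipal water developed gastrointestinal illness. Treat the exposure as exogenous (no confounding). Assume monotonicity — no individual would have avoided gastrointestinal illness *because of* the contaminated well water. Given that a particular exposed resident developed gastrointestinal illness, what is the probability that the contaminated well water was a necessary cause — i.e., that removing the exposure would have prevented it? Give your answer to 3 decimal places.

PN ≈ 0.777

p₁ = 0.108, p₀ = 0.0241.
Under exogeneity and monotonicity, PN = (p₁ − p₀) / p₁.
PN = (0.108 − 0.0241) / 0.108 = 0.0839 / 0.108 ≈ 0.7769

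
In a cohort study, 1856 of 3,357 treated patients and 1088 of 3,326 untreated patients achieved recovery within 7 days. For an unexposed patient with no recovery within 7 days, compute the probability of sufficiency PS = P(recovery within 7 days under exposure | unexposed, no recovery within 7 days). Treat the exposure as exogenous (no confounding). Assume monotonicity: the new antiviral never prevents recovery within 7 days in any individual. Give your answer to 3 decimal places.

p₁ = P(outcome | exposed) = 1856/3357 = 0.55287
p₀ = P(outcome | unexposed) = 1088/3326 = 0.32712
Under exogeneity and monotonicity, PS = (p₁ − p₀) / (1 − p₀).
PS = (0.55287 − 0.32712) / (1 − 0.32712) = 0.22575 / 0.67288 ≈ 0.3355

PS ≈ 0.336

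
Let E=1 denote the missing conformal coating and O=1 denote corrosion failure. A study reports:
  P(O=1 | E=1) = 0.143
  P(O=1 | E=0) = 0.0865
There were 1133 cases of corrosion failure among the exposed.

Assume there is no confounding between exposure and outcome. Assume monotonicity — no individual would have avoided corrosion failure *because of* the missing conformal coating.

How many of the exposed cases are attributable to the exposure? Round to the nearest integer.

about 448 cases

Let p₁ = 0.143, p₀ = 0.0865.
PN = (p₁ − p₀)/p₁ = (0.143 − 0.0865) / 0.143 ≈ 0.39510.
Attributable cases ≈ PN × (exposed cases) = 0.39510 × 1133 ≈ 447.65.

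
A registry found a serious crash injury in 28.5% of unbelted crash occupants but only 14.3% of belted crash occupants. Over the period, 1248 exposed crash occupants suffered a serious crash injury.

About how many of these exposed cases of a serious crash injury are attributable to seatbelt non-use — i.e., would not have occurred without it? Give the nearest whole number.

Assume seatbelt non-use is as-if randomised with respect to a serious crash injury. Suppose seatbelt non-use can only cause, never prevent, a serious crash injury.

p₁ = 0.285, p₀ = 0.143.
PN = (p₁ − p₀)/p₁ = (0.285 − 0.143) / 0.285 ≈ 0.49825.
Attributable cases ≈ PN × (exposed cases) = 0.49825 × 1248 ≈ 621.81.

about 622 cases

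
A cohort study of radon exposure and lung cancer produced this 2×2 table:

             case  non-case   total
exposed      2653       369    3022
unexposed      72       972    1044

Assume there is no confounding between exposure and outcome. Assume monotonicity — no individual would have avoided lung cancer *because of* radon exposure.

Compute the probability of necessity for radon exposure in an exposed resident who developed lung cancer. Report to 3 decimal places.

p₁ = P(outcome | exposed) = 2653/3022 = 0.8779
p₀ = P(outcome | unexposed) = 72/1044 = 0.068966
Under exogeneity and monotonicity, PN = (p₁ − p₀)/p₁.
PN = (0.8779 − 0.068966) / 0.8779 ≈ 0.9214

PN ≈ 0.921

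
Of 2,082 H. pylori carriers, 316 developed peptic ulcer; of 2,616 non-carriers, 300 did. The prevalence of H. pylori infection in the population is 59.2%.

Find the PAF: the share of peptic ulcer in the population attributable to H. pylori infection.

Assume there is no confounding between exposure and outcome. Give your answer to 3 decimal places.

p₁ = P(outcome | exposed) = 316/2082 = 0.15178
p₀ = P(outcome | unexposed) = 300/2616 = 0.11468
Overall risk P(Y=1) = π·p₁ + (1−π)·p₀ = 0.592×0.15178 + 0.408×0.11468 = 0.13664.
Under exogeneity, PAF = [P(Y=1) − p₀] / P(Y=1).
PAF = (0.13664 − 0.11468) / 0.13664 ≈ 0.1607

PAF ≈ 0.161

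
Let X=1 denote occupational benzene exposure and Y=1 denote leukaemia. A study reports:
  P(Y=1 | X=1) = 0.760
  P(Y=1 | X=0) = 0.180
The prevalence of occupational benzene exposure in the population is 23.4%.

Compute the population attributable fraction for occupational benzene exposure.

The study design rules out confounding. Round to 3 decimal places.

PAF ≈ 0.430

Let p₁ = 0.76, p₀ = 0.18.
Overall risk P(Y=1) = π·p₁ + (1−π)·p₀ = 0.234×0.76 + 0.766×0.18 = 0.31572.
Under exogeneity, PAF = [P(Y=1) − p₀] / P(Y=1).
PAF = (0.31572 − 0.18) / 0.31572 ≈ 0.4299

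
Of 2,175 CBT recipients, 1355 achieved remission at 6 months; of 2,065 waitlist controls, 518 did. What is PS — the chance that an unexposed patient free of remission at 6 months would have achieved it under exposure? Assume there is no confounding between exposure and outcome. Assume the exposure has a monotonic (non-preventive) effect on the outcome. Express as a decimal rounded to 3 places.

PS ≈ 0.497

p₁ = P(outcome | exposed) = 1355/2175 = 0.62299
p₀ = P(outcome | unexposed) = 518/2065 = 0.25085
Under exogeneity and monotonicity, PS = (p₁ − p₀) / (1 − p₀).
PS = (0.62299 − 0.25085) / (1 − 0.25085) = 0.37214 / 0.74915 ≈ 0.4967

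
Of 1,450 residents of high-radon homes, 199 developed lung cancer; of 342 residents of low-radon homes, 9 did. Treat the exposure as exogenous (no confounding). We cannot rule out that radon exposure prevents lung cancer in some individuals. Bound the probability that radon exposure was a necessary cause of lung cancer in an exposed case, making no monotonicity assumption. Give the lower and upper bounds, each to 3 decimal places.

0.808 ≤ PN ≤ 1.000

p₁ = P(outcome | exposed) = 199/1450 = 0.13724
p₀ = P(outcome | unexposed) = 9/342 = 0.026316
Under exogeneity alone the bounds on PN are max{0,(p₁−p₀)/p₁} ≤ PN ≤ min{1,(1−p₀)/p₁}.
  lower = (p₁ − p₀)/p₁ = 0.11093 / 0.13724 ≈ 0.8083
  upper = min{1, (1 − p₀)/p₁} = 0.97368 / 0.13724 ≈ 7.0947 → capped at 1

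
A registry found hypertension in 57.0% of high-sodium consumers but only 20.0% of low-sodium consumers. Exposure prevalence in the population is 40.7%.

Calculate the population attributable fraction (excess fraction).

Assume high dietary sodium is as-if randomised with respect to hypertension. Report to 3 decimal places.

p₁ = 0.57, p₀ = 0.2.
Overall risk P(Y=1) = π·p₁ + (1−π)·p₀ = 0.407×0.57 + 0.593×0.2 = 0.35059.
Under exogeneity, PAF = [P(Y=1) − p₀] / P(Y=1).
PAF = (0.35059 − 0.2) / 0.35059 ≈ 0.4295

PAF ≈ 0.430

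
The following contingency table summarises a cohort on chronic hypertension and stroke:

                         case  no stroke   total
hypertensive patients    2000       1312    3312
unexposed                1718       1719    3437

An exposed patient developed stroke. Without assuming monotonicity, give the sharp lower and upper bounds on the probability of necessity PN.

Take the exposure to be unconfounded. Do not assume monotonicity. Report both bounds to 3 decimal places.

0.172 ≤ PN ≤ 0.828

p₁ = P(outcome | exposed) = 2000/3312 = 0.60386
p₀ = P(outcome | unexposed) = 1718/3437 = 0.49985
Under exogeneity alone the bounds on PN are max{0,(p₁−p₀)/p₁} ≤ PN ≤ min{1,(1−p₀)/p₁}.
  lower = (p₁ − p₀)/p₁ = 0.10401 / 0.60386 ≈ 0.1722
  upper = min{1, (1 − p₀)/p₁} = 0.50015 / 0.60386 ≈ 0.8282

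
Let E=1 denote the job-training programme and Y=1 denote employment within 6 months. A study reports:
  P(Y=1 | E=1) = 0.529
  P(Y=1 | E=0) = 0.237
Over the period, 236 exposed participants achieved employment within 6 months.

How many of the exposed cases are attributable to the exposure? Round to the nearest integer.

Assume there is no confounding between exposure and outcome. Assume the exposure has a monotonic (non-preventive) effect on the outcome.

Let p₁ = 0.529, p₀ = 0.237.
PN = (p₁ − p₀)/p₁ = (0.529 − 0.237) / 0.529 ≈ 0.55198.
Attributable cases ≈ PN × (exposed cases) = 0.55198 × 236 ≈ 130.27.

about 130 cases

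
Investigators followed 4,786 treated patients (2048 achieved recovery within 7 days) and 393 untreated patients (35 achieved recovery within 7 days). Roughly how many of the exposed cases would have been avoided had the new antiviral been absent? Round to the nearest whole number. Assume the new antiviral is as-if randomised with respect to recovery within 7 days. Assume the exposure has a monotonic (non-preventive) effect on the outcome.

p₁ = P(outcome | exposed) = 2048/4786 = 0.42791
p₀ = P(outcome | unexposed) = 35/393 = 0.089059
PN = (p₁ − p₀)/p₁ = (0.42791 − 0.089059) / 0.42791 ≈ 0.79188.
Attributable cases ≈ PN × (exposed cases) = 0.79188 × 2048 ≈ 1621.77.

about 1622 cases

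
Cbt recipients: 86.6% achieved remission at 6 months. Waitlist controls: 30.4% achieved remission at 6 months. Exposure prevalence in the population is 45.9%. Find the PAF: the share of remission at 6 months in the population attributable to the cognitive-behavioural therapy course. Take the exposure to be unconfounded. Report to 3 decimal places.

p₁ = 0.866, p₀ = 0.304.
Overall risk P(Y=1) = π·p₁ + (1−π)·p₀ = 0.459×0.866 + 0.541×0.304 = 0.56196.
Under exogeneity, PAF = [P(Y=1) − p₀] / P(Y=1).
PAF = (0.56196 − 0.304) / 0.56196 ≈ 0.4590

PAF ≈ 0.459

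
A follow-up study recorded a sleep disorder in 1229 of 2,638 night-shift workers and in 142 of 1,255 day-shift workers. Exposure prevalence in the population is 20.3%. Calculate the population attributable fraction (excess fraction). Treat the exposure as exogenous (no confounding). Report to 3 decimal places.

PAF ≈ 0.388

p₁ = P(outcome | exposed) = 1229/2638 = 0.46588
p₀ = P(outcome | unexposed) = 142/1255 = 0.11315
Overall risk P(Y=1) = π·p₁ + (1−π)·p₀ = 0.203×0.46588 + 0.797×0.11315 = 0.18475.
Under exogeneity, PAF = [P(Y=1) − p₀] / P(Y=1).
PAF = (0.18475 − 0.11315) / 0.18475 ≈ 0.3876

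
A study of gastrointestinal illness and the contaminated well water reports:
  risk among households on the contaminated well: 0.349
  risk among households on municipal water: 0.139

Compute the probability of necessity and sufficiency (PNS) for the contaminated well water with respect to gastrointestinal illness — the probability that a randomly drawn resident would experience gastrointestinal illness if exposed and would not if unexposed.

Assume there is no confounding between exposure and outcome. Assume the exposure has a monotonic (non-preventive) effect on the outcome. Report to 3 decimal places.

Let p₁ = 0.349, p₀ = 0.139.
Under exogeneity and monotonicity, PNS = p₁ − p₀.
PNS = 0.349 − 0.139 = 0.21

PNS ≈ 0.210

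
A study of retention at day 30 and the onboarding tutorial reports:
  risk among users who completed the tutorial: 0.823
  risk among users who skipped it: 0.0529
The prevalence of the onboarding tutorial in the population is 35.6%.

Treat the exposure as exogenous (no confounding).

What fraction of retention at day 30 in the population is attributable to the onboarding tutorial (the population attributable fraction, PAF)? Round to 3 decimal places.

Let p₁ = 0.823, p₀ = 0.0529.
Overall risk P(Y=1) = π·p₁ + (1−π)·p₀ = 0.356×0.823 + 0.644×0.0529 = 0.32706.
Under exogeneity, PAF = [P(Y=1) − p₀] / P(Y=1).
PAF = (0.32706 − 0.0529) / 0.32706 ≈ 0.8383

PAF ≈ 0.838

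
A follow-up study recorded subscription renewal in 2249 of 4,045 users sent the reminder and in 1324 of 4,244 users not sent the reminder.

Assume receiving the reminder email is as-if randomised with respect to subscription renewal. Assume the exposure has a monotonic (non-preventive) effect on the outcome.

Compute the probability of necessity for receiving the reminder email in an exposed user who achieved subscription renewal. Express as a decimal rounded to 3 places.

p₁ = P(outcome | exposed) = 2249/4045 = 0.556
p₀ = P(outcome | unexposed) = 1324/4244 = 0.31197
Under exogeneity and monotonicity, PN = (p₁ − p₀) / p₁.
PN = (0.556 − 0.31197) / 0.556 = 0.24403 / 0.556 ≈ 0.4389

PN ≈ 0.439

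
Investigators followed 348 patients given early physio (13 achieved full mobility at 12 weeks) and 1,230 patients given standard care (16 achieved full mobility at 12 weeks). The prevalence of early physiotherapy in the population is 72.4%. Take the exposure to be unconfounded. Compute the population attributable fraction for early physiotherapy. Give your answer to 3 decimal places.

p₁ = P(outcome | exposed) = 13/348 = 0.037356
p₀ = P(outcome | unexposed) = 16/1230 = 0.013008
Overall risk P(Y=1) = π·p₁ + (1−π)·p₀ = 0.724×0.037356 + 0.276×0.013008 = 0.030636.
Under exogeneity, PAF = [P(Y=1) − p₀] / P(Y=1).
PAF = (0.030636 − 0.013008) / 0.030636 ≈ 0.5754

PAF ≈ 0.575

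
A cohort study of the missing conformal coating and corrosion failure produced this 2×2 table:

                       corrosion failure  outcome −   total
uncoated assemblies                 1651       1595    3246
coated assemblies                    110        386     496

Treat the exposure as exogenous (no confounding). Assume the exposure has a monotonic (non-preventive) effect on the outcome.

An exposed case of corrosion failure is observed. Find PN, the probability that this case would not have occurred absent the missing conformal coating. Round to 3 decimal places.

PN ≈ 0.564

p₁ = P(outcome | exposed) = 1651/3246 = 0.50863
p₀ = P(outcome | unexposed) = 110/496 = 0.22177
Under exogeneity and monotonicity, PN = (p₁ − p₀)/p₁.
PN = (0.50863 − 0.22177) / 0.50863 ≈ 0.5640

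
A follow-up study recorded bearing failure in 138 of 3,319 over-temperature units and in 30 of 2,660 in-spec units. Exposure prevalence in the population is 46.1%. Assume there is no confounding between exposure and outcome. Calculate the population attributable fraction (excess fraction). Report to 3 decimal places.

PAF ≈ 0.553

p₁ = P(outcome | exposed) = 138/3319 = 0.041579
p₀ = P(outcome | unexposed) = 30/2660 = 0.011278
Overall risk P(Y=1) = π·p₁ + (1−π)·p₀ = 0.461×0.041579 + 0.539×0.011278 = 0.025247.
Under exogeneity, PAF = [P(Y=1) − p₀] / P(Y=1).
PAF = (0.025247 − 0.011278) / 0.025247 ≈ 0.5533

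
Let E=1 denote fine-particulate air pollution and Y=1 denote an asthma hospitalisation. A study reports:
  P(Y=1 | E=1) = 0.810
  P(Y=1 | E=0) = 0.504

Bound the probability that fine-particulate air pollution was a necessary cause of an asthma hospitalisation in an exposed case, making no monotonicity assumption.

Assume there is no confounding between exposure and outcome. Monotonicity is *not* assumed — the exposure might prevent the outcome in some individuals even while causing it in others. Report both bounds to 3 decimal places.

Let p₁ = 0.81, p₀ = 0.504.
Under exogeneity alone the bounds on PN are max{0,(p₁−p₀)/p₁} ≤ PN ≤ min{1,(1−p₀)/p₁}.
  lower = (p₁ − p₀)/p₁ = 0.306 / 0.81 ≈ 0.3778
  upper = min{1, (1 − p₀)/p₁} = 0.496 / 0.81 ≈ 0.6123

0.378 ≤ PN ≤ 0.612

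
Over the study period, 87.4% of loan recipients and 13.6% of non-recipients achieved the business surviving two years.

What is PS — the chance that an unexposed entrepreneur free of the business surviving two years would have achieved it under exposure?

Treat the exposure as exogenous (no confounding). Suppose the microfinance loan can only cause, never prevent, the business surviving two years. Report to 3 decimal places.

PS ≈ 0.854

p₁ = 0.874, p₀ = 0.136.
Under exogeneity and monotonicity, PS = (p₁ − p₀) / (1 − p₀).
PS = (0.874 − 0.136) / (1 − 0.136) = 0.738 / 0.864 ≈ 0.8542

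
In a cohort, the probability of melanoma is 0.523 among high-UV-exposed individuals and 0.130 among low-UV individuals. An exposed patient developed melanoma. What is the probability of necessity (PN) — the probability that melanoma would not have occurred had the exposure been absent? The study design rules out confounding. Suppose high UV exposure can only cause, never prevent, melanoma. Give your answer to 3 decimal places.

PN ≈ 0.751

Let p₁ = 0.523, p₀ = 0.13.
Under exogeneity and monotonicity, PN = (p₁ − p₀) / p₁.
PN = (0.523 − 0.13) / 0.523 = 0.393 / 0.523 ≈ 0.7514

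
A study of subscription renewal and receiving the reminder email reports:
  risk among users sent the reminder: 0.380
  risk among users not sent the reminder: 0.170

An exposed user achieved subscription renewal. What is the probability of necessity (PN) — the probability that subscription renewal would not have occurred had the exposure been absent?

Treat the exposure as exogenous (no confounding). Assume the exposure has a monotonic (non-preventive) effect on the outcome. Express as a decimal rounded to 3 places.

PN ≈ 0.553

Let p₁ = 0.38, p₀ = 0.17.
Under exogeneity and monotonicity, PN = (p₁ − p₀) / p₁.
PN = (0.38 − 0.17) / 0.38 = 0.21 / 0.38 ≈ 0.5526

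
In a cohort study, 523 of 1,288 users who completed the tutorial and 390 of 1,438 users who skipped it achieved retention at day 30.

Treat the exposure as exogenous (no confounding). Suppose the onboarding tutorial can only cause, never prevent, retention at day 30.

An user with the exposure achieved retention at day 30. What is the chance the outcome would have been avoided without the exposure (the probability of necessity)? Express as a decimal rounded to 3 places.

p₁ = P(outcome | exposed) = 523/1288 = 0.40606
p₀ = P(outcome | unexposed) = 390/1438 = 0.27121
Under exogeneity and monotonicity, PN = (p₁ − p₀) / p₁.
PN = (0.40606 − 0.27121) / 0.40606 = 0.13485 / 0.40606 ≈ 0.3321

PN ≈ 0.332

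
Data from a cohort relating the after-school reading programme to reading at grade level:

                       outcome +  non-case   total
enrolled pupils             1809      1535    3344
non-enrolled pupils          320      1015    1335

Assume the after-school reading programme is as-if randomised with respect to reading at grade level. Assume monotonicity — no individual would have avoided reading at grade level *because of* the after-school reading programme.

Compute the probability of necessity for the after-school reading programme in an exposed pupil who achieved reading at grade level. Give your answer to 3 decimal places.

p₁ = P(outcome | exposed) = 1809/3344 = 0.54097
p₀ = P(outcome | unexposed) = 320/1335 = 0.2397
Under exogeneity and monotonicity, PN = (p₁ − p₀)/p₁.
PN = (0.54097 − 0.2397) / 0.54097 ≈ 0.5569

PN ≈ 0.557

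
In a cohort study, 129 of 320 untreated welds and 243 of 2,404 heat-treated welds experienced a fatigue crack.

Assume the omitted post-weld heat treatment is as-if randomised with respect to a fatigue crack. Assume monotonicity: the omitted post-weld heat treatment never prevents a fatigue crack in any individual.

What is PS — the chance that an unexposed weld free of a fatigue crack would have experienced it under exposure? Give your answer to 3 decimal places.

p₁ = P(outcome | exposed) = 129/320 = 0.40313
p₀ = P(outcome | unexposed) = 243/2404 = 0.10108
Under exogeneity and monotonicity, PS = (p₁ − p₀) / (1 − p₀).
PS = (0.40313 − 0.10108) / (1 − 0.10108) = 0.30204 / 0.89892 ≈ 0.3360

PS ≈ 0.336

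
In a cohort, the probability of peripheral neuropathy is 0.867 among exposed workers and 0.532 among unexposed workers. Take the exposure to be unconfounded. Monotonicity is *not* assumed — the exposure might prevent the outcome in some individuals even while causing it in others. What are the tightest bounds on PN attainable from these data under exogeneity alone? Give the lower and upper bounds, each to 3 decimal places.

Let p₁ = 0.867, p₀ = 0.532.
Under exogeneity alone the bounds on PN are max{0,(p₁−p₀)/p₁} ≤ PN ≤ min{1,(1−p₀)/p₁}.
  lower = (p₁ − p₀)/p₁ = 0.335 / 0.867 ≈ 0.3864
  upper = min{1, (1 − p₀)/p₁} = 0.468 / 0.867 ≈ 0.5398

0.386 ≤ PN ≤ 0.540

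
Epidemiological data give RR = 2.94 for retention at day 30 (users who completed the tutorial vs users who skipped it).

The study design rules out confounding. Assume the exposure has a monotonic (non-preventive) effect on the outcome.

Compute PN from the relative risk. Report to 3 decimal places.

PN ≈ 0.660

Under exogeneity and monotonicity, PN = (RR − 1) / RR = 1 − 1/RR.
PN = (2.94 − 1) / 2.94 = 1.94 / 2.94 ≈ 0.6599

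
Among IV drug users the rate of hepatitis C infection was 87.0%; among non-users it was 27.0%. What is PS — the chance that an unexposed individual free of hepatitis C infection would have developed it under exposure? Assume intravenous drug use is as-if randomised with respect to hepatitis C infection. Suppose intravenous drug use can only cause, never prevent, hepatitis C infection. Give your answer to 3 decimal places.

PS ≈ 0.822

p₁ = 0.87, p₀ = 0.27.
Under exogeneity and monotonicity, PS = (p₁ − p₀) / (1 − p₀).
PS = (0.87 − 0.27) / (1 − 0.27) = 0.6 / 0.73 ≈ 0.8219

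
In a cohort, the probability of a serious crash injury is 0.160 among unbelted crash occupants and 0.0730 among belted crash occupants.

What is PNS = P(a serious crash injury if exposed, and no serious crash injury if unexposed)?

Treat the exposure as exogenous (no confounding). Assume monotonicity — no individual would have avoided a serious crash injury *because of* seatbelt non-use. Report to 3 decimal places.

PNS ≈ 0.087

Let p₁ = 0.16, p₀ = 0.073.
Under exogeneity and monotonicity, PNS = p₁ − p₀.
PNS = 0.16 − 0.073 = 0.087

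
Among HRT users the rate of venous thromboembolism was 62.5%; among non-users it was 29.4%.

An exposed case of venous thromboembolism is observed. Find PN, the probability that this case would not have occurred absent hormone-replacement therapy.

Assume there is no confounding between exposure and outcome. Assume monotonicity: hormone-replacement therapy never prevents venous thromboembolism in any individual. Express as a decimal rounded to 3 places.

PN ≈ 0.530

p₁ = 0.625, p₀ = 0.294.
Under exogeneity and monotonicity, PN = (p₁ − p₀) / p₁.
PN = (0.625 − 0.294) / 0.625 = 0.331 / 0.625 ≈ 0.5296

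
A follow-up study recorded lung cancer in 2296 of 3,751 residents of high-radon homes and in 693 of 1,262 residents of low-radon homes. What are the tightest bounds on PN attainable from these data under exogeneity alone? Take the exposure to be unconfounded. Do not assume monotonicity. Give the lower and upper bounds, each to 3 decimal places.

p₁ = P(outcome | exposed) = 2296/3751 = 0.6121
p₀ = P(outcome | unexposed) = 693/1262 = 0.54913
Under exogeneity alone the bounds on PN are max{0,(p₁−p₀)/p₁} ≤ PN ≤ min{1,(1−p₀)/p₁}.
  lower = (p₁ − p₀)/p₁ = 0.062975 / 0.6121 ≈ 0.1029
  upper = min{1, (1 − p₀)/p₁} = 0.45087 / 0.6121 ≈ 0.7366

0.103 ≤ PN ≤ 0.737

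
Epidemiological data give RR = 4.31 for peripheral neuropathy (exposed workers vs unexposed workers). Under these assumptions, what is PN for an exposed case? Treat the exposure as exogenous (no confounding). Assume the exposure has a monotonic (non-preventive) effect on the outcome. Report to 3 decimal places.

Under exogeneity and monotonicity, PN = (RR − 1) / RR = 1 − 1/RR.
PN = (4.31 − 1) / 4.31 = 3.31 / 4.31 ≈ 0.7680

PN ≈ 0.768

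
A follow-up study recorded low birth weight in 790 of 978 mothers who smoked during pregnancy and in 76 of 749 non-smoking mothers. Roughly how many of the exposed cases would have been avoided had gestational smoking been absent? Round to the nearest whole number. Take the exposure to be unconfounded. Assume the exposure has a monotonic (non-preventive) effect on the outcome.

about 691 cases

p₁ = P(outcome | exposed) = 790/978 = 0.80777
p₀ = P(outcome | unexposed) = 76/749 = 0.10147
PN = (p₁ − p₀)/p₁ = (0.80777 − 0.10147) / 0.80777 ≈ 0.87438.
Attributable cases ≈ PN × (exposed cases) = 0.87438 × 790 ≈ 690.76.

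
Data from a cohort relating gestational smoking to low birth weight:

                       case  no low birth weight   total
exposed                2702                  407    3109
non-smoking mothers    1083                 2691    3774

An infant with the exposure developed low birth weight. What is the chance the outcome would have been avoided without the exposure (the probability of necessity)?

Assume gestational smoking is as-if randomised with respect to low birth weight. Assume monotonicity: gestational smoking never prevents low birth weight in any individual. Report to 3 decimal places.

p₁ = P(outcome | exposed) = 2702/3109 = 0.86909
p₀ = P(outcome | unexposed) = 1083/3774 = 0.28696
Under exogeneity and monotonicity, PN = (p₁ − p₀) / p₁.
PN = (0.86909 − 0.28696) / 0.86909 = 0.58213 / 0.86909 ≈ 0.6698

PN ≈ 0.670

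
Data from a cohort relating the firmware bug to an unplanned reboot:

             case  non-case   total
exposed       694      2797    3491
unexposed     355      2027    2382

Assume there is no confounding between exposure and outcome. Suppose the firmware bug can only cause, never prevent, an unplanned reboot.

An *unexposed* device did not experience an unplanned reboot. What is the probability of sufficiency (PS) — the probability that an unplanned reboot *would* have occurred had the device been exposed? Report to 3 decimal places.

p₁ = P(outcome | exposed) = 694/3491 = 0.1988
p₀ = P(outcome | unexposed) = 355/2382 = 0.14903
Under exogeneity and monotonicity, PS = (p₁ − p₀)/(1 − p₀).
PS = (0.1988 − 0.14903) / 0.85097 ≈ 0.0585

PS ≈ 0.058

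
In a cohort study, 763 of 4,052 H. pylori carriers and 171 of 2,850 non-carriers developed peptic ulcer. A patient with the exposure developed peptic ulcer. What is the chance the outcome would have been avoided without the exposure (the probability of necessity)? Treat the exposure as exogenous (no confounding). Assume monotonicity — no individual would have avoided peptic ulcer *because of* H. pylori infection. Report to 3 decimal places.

PN ≈ 0.681

p₁ = P(outcome | exposed) = 763/4052 = 0.1883
p₀ = P(outcome | unexposed) = 171/2850 = 0.06
Under exogeneity and monotonicity, PN = (p₁ − p₀) / p₁.
PN = (0.1883 − 0.06) / 0.1883 = 0.1283 / 0.1883 ≈ 0.6814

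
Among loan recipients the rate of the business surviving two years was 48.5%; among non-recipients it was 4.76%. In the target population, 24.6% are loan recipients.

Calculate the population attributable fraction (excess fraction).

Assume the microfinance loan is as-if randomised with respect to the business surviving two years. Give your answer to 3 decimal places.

PAF ≈ 0.693

p₁ = 0.485, p₀ = 0.0476.
Overall risk P(Y=1) = π·p₁ + (1−π)·p₀ = 0.246×0.485 + 0.754×0.0476 = 0.1552.
Under exogeneity, PAF = [P(Y=1) − p₀] / P(Y=1).
PAF = (0.1552 − 0.0476) / 0.1552 ≈ 0.6933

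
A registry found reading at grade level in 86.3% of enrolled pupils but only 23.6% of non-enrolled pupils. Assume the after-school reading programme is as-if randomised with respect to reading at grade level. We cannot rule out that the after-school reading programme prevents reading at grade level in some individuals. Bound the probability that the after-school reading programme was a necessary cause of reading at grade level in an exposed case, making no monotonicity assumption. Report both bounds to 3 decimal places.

0.727 ≤ PN ≤ 0.885

p₁ = 0.863, p₀ = 0.236.
Under exogeneity alone the bounds on PN are max{0,(p₁−p₀)/p₁} ≤ PN ≤ min{1,(1−p₀)/p₁}.
  lower = (p₁ − p₀)/p₁ = 0.627 / 0.863 ≈ 0.7265
  upper = min{1, (1 − p₀)/p₁} = 0.764 / 0.863 ≈ 0.8853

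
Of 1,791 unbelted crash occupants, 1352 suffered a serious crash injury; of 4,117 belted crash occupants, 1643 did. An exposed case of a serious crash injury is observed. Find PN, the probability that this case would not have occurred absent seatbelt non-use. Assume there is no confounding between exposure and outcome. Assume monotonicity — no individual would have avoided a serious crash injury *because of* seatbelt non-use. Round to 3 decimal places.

p₁ = P(outcome | exposed) = 1352/1791 = 0.75489
p₀ = P(outcome | unexposed) = 1643/4117 = 0.39908
Under exogeneity and monotonicity, PN = (p₁ − p₀) / p₁.
PN = (0.75489 − 0.39908) / 0.75489 = 0.35581 / 0.75489 ≈ 0.4713

PN ≈ 0.471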